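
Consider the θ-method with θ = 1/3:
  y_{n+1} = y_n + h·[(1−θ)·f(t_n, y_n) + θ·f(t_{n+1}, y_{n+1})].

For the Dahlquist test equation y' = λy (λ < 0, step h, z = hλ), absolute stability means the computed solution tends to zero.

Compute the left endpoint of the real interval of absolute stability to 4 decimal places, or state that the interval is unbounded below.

Test eqn y'=λy, z=hλ:
  y_{n+1} = y_n + z·[2/3·y_n + 1/3·y_{n+1}] ⇒ (1 − 1/3z)y_{n+1} = (1 + 2/3z)y_n
  R(z) = (1 + 2/3z)/(1 − 1/3z).

Solve |R(x)|<1 on ℝ⁻.
x=-1.64: |R|=0.0603
R=−1: 1+2/3x = −1+1/3x ⇒ -1/3x=2 ⇒ x=2/(-1/3)=-6.0000
Confirm numerically:
  x=-5.750: |R|=0.97143 <1
  x=-3.662: |R|=0.64905 <1
  x=-3.540: |R|=0.62385 <1
  x=-2.674: |R|=0.41382 <1
  x=-6.559: |R|=1.05848 >1
  x=-6.198: |R|=1.02153 >1
  x=-6.101: |R|=1.01110 >1
So |R|<1 on (-6.0000, 0).

left endpoint -6.0000.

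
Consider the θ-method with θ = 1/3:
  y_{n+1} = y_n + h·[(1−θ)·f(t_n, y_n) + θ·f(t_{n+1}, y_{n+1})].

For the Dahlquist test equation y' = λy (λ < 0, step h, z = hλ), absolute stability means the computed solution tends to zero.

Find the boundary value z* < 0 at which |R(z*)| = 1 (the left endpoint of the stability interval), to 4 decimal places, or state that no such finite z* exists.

Test eqn y'=λy, z=hλ:
  y_{n+1} = y_n + z·[2/3·y_n + 1/3·y_{n+1}] ⇒ (1 − 1/3z)y_{n+1} = (1 + 2/3z)y_n
  Hence R(z) = (1 + 2/3z)/(1 − 1/3z).

Solve |R(x)|<1 on ℝ⁻.
x=-1.29: |R|=0.0979
R=−1: 1+2/3x = −1+1/3x ⇒ -1/3x=2 ⇒ x=2/(-1/3)=-6.0000
Confirm numerically:
  x=-4.032: |R|=0.72014 <1
  x=-3.764: |R|=0.66943 <1
  x=-3.685: |R|=0.65370 <1
  x=-2.492: |R|=0.36125 <1
  x=-6.214: |R|=1.02323 >1
  x=-6.095: |R|=1.01045 >1
Interval (-6.0000, 0).

z* = -6.0000.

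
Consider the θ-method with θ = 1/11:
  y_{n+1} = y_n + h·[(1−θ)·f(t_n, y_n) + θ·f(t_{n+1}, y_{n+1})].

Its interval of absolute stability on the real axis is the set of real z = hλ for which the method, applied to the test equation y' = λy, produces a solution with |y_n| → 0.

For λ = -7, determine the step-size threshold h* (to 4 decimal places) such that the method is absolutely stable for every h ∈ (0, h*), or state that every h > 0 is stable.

On y'=λy, z=hλ:
  y_{n+1} = y_n + z·[10/11·y_n + 1/11·y_{n+1}] ⇒ (1 − 1/11z)y_{n+1} = (1 + 10/11z)y_n
  R(z) = (1 + 10/11z)/(1 − 1/11z).

Boundary: |R(x)|=1, x<0.
x=-0.71: |R|=0.3330
R=−1: 1+10/11x = −1+1/11x ⇒ -9/11x=2 ⇒ x=2/(-9/11)=-2.4444
Confirm numerically:
  x=-2.105: |R|=0.76688 <1
  x=-2.090: |R|=0.75630 <1
  x=-2.028: |R|=0.71231 <1
  x=-1.894: |R|=0.61579 <1
  x=-3.032: |R|=1.37685 >1
  x=-2.854: |R|=1.26606 >1
  x=-2.852: |R|=1.26480 >1
Interval (-2.4444, 0).

(-2.4444,0); λ=-7 ⇒ h* = (22/9)/7 = 0.3492.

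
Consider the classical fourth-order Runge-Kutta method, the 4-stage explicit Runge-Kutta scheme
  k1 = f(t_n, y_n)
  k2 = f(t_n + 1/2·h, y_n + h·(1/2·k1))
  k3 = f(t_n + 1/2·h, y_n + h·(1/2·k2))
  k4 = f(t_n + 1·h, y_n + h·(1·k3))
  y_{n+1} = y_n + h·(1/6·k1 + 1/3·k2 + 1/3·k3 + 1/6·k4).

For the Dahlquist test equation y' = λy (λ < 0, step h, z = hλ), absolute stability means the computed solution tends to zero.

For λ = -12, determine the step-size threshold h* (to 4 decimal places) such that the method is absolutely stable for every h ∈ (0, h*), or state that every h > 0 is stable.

Test eqn y'=λy, z=hλ:
  order 4, 4-stage ⇒ R(z)=1+z+z^2/2+z^3/6+z^4/24
  (e.g. R(-0.45)=0.63777, |R|=0.63777)

Need |R(x)|<1, x<0.
x=-0.45: |R|=0.6378
|R(-3.09)|=1.5654 |R(-2.96)|=1.2970 |R(-2.64)|=0.8021
Bisect:
  x_lo=-3.3203 |R|=2.1553  x_hi=-0.2936 |R|=0.7456
  mid=-1.80699 |R|=0.28648 →hi
  mid=-2.56366 |R|=0.71413 →hi
  mid=-2.94200 |R|=1.26313 →lo
  mid=-2.75283 |R|=0.95214 →hi
  mid=-2.84741 |R|=1.09777 →lo
  mid=-2.80012 |R|=1.02258 →lo
  mid=-2.77647 |R|=0.98678 →hi
  mid=-2.78830 |R|=1.00454 →lo
  mid=-2.78239 |R|=0.99562 →hi
  mid=-2.78534 |R|=1.00007 →lo
  ...
  [-2.78534,-2.78516] ⇒ x*=-2.7853
Stable set (-2.7853, 0).

(-2.7853,0); λ=-12 ⇒ h* = 0.2321.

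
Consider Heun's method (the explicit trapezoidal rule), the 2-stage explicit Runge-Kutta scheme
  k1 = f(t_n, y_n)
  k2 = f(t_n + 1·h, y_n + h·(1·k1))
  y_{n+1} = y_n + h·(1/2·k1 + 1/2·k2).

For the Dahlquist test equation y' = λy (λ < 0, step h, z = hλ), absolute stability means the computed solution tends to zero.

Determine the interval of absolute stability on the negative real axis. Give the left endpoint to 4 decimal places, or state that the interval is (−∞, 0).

Set f=λy, z=hλ:
  order 2, 2-stage ⇒ R(z)=1+z+z^2/2
  (e.g. R(-1.76)=0.78880, |R|=0.78880)

Solve |R(x)|<1 on ℝ⁻.
x=-1.76: |R|=0.7888
|R(-1.94)|=0.9418 |R(-1.13)|=0.5085 |R(-1.07)|=0.5025
Bisect:
  x_lo=-2.8750 |R|=2.2579  x_hi=-0.2357 |R|=0.7921
  mid=-1.55538 |R|=0.65422 →hi
  mid=-2.21520 |R|=1.23836 →lo
  mid=-1.88529 |R|=0.89187 →hi
  mid=-2.05024 |R|=1.05151 →lo
  mid=-1.96777 |R|=0.96829 →hi
  mid=-2.00900 |R|=1.00905 →lo
  mid=-1.98839 |R|=0.98845 →hi
  mid=-1.99870 |R|=0.99870 →hi
  mid=-2.00385 |R|=1.00386 →lo
  mid=-2.00127 |R|=1.00127 →lo
  ...
  [-2.00014,-1.99998] ⇒ x*=-2.0000
So |R|<1 on (-2.0000, 0).

(-2.0000, 0).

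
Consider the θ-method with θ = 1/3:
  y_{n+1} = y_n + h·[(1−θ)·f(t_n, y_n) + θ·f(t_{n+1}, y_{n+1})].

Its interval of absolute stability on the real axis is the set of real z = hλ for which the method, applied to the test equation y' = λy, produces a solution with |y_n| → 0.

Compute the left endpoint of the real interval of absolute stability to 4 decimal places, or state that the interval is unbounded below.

Set f=λy, z=hλ:
  y_{n+1} = y_n + z·[2/3·y_n + 1/3·y_{n+1}] ⇒ (1 − 1/3z)y_{n+1} = (1 + 2/3z)y_n
  ⇒ R(z) = (1 + 2/3z)/(1 − 1/3z).

Solve |R(x)|<1 on ℝ⁻.
x=-0.51: |R|=0.5641
R=−1: 1+2/3x = −1+1/3x ⇒ -1/3x=2 ⇒ x=2/(-1/3)=-6.0000
Confirm numerically:
  x=-5.413: |R|=0.93023 <1
  x=-4.878: |R|=0.85758 <1
  x=-3.221: |R|=0.55329 <1
  x=-3.106: |R|=0.52604 <1
  x=-6.467: |R|=1.04933 >1
  x=-6.259: |R|=1.02797 >1
  x=-6.169: |R|=1.01843 >1
Stable set (-6.0000, 0).

z* = -6.0000.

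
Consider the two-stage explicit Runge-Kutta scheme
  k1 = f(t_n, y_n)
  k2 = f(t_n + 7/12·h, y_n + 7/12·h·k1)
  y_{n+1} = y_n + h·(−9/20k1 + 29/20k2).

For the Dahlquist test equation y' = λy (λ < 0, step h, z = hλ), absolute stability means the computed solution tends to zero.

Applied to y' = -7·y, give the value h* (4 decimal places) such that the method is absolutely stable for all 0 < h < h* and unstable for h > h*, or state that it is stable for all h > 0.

(-1.1823,0); λ=-7 ⇒ h* = (240/203)/7 = 0.1689.

On y'=λy, z=hλ:
  k1=λy_n ⇒ h·k1=z·y_n;  k2=λ(1+7/12z)y_n ⇒ h·k2=z(1+7/12z)y_n
  y_{n+1}/y_n = 1 − 9/20z + 29/20z(1+7/12z) = 1 + z + 203/240z²
  ⇒ R(z) = 1 + z + 203/240z².

Find x<0 with |R(x)|<1.
x=-1.63: |R|=1.6173
R=1: x+203/240x²=0 ⇒ x=−240/203=-1.1823; min R=1−1/(4·203/240)=0.7044>−1
Confirm numerically:
  x=-1.014: |R|=0.85568 <1
  x=-1.001: |R|=0.84653 <1
  x=-0.837: |R|=0.75556 <1
  x=-0.605: |R|=0.70460 <1
  x=-1.534: |R|=1.45638 >1
  x=-1.485: |R|=1.38025 >1
  x=-1.424: |R|=1.29116 >1
So |R|<1 on (-1.1823, 0).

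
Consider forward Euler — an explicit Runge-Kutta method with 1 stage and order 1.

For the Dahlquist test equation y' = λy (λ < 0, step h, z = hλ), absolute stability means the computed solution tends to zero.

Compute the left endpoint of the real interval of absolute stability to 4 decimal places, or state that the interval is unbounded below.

With y'=λy (z=hλ):
  order 1, 1-stage ⇒ R(z)=1+z
  (e.g. R(-1.56)=-0.56000, |R|=0.56000)

Need |R(x)|<1, x<0.
x=-1.56: |R|=0.5600
|R(-2.28)|=1.2800 |R(-1.2)|=0.2000 |R(-0.87)|=0.1300
Bisect:
  x_lo=-2.5040 |R|=1.5040  x_hi=-0.1492 |R|=0.8508
  mid=-1.32659 |R|=0.32659 →hi
  mid=-1.91530 |R|=0.91530 →hi
  mid=-2.20965 |R|=1.20965 →lo
  mid=-2.06247 |R|=1.06247 →lo
  mid=-1.98888 |R|=0.98888 →hi
  mid=-2.02568 |R|=1.02568 →lo
  mid=-2.00728 |R|=1.00728 →lo
  mid=-1.99808 |R|=0.99808 →hi
  ...
  [-2.00009,-1.99995] ⇒ x*=-2.0000
So |R|<1 on (-2.0000, 0).

left endpoint -2.0000.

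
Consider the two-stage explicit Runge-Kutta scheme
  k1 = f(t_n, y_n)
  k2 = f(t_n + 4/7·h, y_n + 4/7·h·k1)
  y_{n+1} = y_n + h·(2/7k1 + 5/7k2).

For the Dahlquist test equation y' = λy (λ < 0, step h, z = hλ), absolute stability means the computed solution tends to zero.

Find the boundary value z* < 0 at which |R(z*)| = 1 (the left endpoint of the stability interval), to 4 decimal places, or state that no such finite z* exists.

Test eqn y'=λy, z=hλ:
  k1=λy_n ⇒ h·k1=z·y_n;  k2=λ(1+4/7z)y_n ⇒ h·k2=z(1+4/7z)y_n
  y_{n+1}/y_n = 1 + 2/7z + 5/7z(1+4/7z) = 1 + z + 20/49z²
  ⇒ R(z) = 1 + z + 20/49z².

Need |R(x)|<1, x<0.
x=-1.49: |R|=0.4162
R=1: x+20/49x²=0 ⇒ x=−49/20=-2.4500; min R=1−1/(4·20/49)=0.3875>−1
Confirm numerically:
  x=-2.374: |R|=0.92636 <1
  x=-2.282: |R|=0.84352 <1
  x=-1.478: |R|=0.41363 <1
  x=-1.140: |R|=0.39045 <1
  x=-2.985: |R|=1.65183 >1
  x=-2.948: |R|=1.59923 >1
So |R|<1 on (-2.4500, 0).

left endpoint -2.4500.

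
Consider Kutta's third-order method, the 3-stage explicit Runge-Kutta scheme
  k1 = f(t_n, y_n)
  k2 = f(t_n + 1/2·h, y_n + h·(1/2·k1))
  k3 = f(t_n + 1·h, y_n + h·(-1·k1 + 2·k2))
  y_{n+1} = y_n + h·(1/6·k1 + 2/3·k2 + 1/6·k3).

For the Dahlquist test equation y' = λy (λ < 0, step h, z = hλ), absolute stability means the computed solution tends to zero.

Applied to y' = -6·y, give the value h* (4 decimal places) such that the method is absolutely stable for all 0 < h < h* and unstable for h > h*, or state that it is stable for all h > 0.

Test eqn y'=λy, z=hλ:
  order 3, 3-stage ⇒ R(z)=1+z+z^2/2+z^3/6
  (e.g. R(-0.66)=0.50988, |R|=0.50988)

Solve |R(x)|<1 on ℝ⁻.
x=-0.66: |R|=0.5099
|R(-2.57)|=1.0966 |R(-2.39)|=0.8093 |R(-1.71)|=0.0813
Bisect:
  x_lo=-3.2148 |R|=2.5849  x_hi=-0.1994 |R|=0.8192
  mid=-1.70711 |R|=0.07915 →hi
  mid=-2.46097 |R|=0.91688 →hi
  mid=-2.83790 |R|=1.62032 →lo
  mid=-2.64944 |R|=1.23931 →lo
  mid=-2.55520 |R|=1.07119 →lo
  mid=-2.50809 |R|=0.99236 →hi
  mid=-2.53165 |R|=1.03135 →lo
  mid=-2.51987 |R|=1.01175 →lo
  mid=-2.51398 |R|=1.00203 →lo
  ...
  [-2.51287,-2.51269] ⇒ x*=-2.5127
Interval (-2.5127, 0).

(-2.5127,0); λ=-6 ⇒ h* = 0.4188.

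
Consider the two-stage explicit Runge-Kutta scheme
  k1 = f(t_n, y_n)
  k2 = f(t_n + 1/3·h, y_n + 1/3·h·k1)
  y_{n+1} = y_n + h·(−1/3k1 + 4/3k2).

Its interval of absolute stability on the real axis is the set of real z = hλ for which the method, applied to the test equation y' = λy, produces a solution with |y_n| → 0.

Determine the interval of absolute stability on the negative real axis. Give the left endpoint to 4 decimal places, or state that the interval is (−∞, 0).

z∈(-2.2500,0).

On y'=λy, z=hλ:
  k1=λy_n ⇒ h·k1=z·y_n;  k2=λ(1+1/3z)y_n ⇒ h·k2=z(1+1/3z)y_n
  y_{n+1}/y_n = 1 − 1/3z + 4/3z(1+1/3z) = 1 + z + 4/9z²
  so R(z) = 1 + z + 4/9z².

Boundary: |R(x)|=1, x<0.
x=-0.34: |R|=0.7114
R=1: x+4/9x²=0 ⇒ x=−9/4=-2.2500; min R=1−1/(4·4/9)=0.4375>−1
Confirm numerically:
  x=-2.066: |R|=0.83105 <1
  x=-2.004: |R|=0.78090 <1
  x=-1.317: |R|=0.45388 <1
  x=-2.453: |R|=1.22132 >1
  x=-2.317: |R|=1.06900 >1
Stable set (-2.2500, 0).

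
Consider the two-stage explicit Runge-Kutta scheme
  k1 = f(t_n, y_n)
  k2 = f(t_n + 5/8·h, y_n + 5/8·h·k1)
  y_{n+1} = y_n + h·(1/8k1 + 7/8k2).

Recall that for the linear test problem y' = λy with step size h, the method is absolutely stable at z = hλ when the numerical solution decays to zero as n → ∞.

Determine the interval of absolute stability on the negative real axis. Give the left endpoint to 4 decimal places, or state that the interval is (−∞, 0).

(-1.8286, 0).

On y'=λy, z=hλ:
  k1=λy_n ⇒ h·k1=z·y_n;  k2=λ(1+5/8z)y_n ⇒ h·k2=z(1+5/8z)y_n
  y_{n+1}/y_n = 1 + 1/8z + 7/8z(1+5/8z) = 1 + z + 35/64z²
  so R(z) = 1 + z + 35/64z².

Boundary: |R(x)|=1, x<0.
x=-0.39: |R|=0.6932
R=1: x+35/64x²=0 ⇒ x=−64/35=-1.8286; min R=1−1/(4·35/64)=0.5429>−1
Confirm numerically:
  x=-1.397: |R|=0.67029 <1
  x=-1.316: |R|=0.63111 <1
  x=-1.160: |R|=0.57587 <1
  x=-0.985: |R|=0.54559 <1
  x=-2.375: |R|=1.70972 >1
  x=-2.373: |R|=1.70652 >1
  x=-1.912: |R|=1.08723 >1
Interval (-1.8286, 0).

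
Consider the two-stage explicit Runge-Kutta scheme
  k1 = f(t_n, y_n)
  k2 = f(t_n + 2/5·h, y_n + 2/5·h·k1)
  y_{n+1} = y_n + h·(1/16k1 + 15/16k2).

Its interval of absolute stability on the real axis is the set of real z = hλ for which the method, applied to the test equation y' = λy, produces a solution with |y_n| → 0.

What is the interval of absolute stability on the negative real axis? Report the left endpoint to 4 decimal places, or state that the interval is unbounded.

(-2.6667, 0).

Set f=λy, z=hλ:
  k1=λy_n ⇒ h·k1=z·y_n;  k2=λ(1+2/5z)y_n ⇒ h·k2=z(1+2/5z)y_n
  y_{n+1}/y_n = 1 + 1/16z + 15/16z(1+2/5z) = 1 + z + 3/8z²
  R(z) = 1 + z + 3/8z².

Find x<0 with |R(x)|<1.
x=-0.51: |R|=0.5875
R=1: x+3/8x²=0 ⇒ x=−8/3=-2.6667; min R=1−1/(4·3/8)=0.3333>−1
Confirm numerically:
  x=-2.384: |R|=0.74730 <1
  x=-1.964: |R|=0.48249 <1
  x=-1.189: |R|=0.34115 <1
  x=-3.051: |R|=1.43973 >1
  x=-2.860: |R|=1.20735 >1
So |R|<1 on (-2.6667, 0).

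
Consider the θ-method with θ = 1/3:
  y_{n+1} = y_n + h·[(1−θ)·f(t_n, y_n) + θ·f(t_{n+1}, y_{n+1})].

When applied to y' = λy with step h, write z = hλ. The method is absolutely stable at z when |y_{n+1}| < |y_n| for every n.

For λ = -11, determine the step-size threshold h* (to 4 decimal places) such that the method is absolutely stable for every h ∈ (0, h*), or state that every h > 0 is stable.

(-6.0000,0); λ=-11 ⇒ h* = (6)/11 = 0.5455.

Test eqn y'=λy, z=hλ:
  y_{n+1} = y_n + z·[2/3·y_n + 1/3·y_{n+1}] ⇒ (1 − 1/3z)y_{n+1} = (1 + 2/3z)y_n
  Hence R(z) = (1 + 2/3z)/(1 − 1/3z).

Find x<0 with |R(x)|<1.
x=-0.86: |R|=0.3316
R=−1: 1+2/3x = −1+1/3x ⇒ -1/3x=2 ⇒ x=2/(-1/3)=-6.0000
Confirm numerically:
  x=-5.762: |R|=0.97284 <1
  x=-5.523: |R|=0.94403 <1
  x=-3.517: |R|=0.61900 <1
  x=-2.452: |R|=0.34923 <1
  x=-6.534: |R|=1.05601 >1
  x=-6.413: |R|=1.04388 >1
  x=-6.197: |R|=1.02142 >1
Stable set (-6.0000, 0).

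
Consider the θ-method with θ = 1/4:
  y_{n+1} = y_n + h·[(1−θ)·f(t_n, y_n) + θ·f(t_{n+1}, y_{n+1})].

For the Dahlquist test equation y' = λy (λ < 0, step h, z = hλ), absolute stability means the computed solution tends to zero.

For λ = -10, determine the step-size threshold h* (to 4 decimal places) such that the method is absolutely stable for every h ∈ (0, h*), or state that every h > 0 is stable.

(-4.0000,0); λ=-10 ⇒ h* = (4)/10 = 0.4000.

With y'=λy (z=hλ):
  y_{n+1} = y_n + z·[3/4·y_n + 1/4·y_{n+1}] ⇒ (1 − 1/4z)y_{n+1} = (1 + 3/4z)y_n
  Hence R(z) = (1 + 3/4z)/(1 − 1/4z).

Boundary: |R(x)|=1, x<0.
x=-0.97: |R|=0.2193
R=−1: 1+3/4x = −1+1/4x ⇒ -1/2x=2 ⇒ x=2/(-1/2)=-4.0000
Confirm numerically:
  x=-3.652: |R|=0.90904 <1
  x=-2.225: |R|=0.42972 <1
  x=-2.129: |R|=0.38946 <1
  x=-4.552: |R|=1.12909 >1
  x=-4.236: |R|=1.05731 >1
  x=-4.230: |R|=1.05589 >1
So |R|<1 on (-4.0000, 0).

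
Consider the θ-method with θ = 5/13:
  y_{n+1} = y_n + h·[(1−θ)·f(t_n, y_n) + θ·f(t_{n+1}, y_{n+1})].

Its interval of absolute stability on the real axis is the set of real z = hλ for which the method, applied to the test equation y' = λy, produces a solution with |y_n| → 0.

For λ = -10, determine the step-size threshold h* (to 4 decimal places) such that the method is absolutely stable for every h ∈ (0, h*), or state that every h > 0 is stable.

Test eqn y'=λy, z=hλ:
  y_{n+1} = y_n + z·[8/13·y_n + 5/13·y_{n+1}] ⇒ (1 − 5/13z)y_{n+1} = (1 + 8/13z)y_n
  R(z) = (1 + 8/13z)/(1 − 5/13z).

Need |R(x)|<1, x<0.
x=-1.37: |R|=0.1028
R=−1: 1+8/13x = −1+5/13x ⇒ -3/13x=2 ⇒ x=2/(-3/13)=-8.6667
Confirm numerically:
  x=-6.183: |R|=0.83033 <1
  x=-5.851: |R|=0.80009 <1
  x=-5.322: |R|=0.74668 <1
  x=-5.004: |R|=0.71099 <1
  x=-8.805: |R|=1.00728 >1
  x=-8.733: |R|=1.00351 >1
Stable set (-8.6667, 0).

(-8.6667,0); λ=-10 ⇒ h* = (26/3)/10 = 0.8667.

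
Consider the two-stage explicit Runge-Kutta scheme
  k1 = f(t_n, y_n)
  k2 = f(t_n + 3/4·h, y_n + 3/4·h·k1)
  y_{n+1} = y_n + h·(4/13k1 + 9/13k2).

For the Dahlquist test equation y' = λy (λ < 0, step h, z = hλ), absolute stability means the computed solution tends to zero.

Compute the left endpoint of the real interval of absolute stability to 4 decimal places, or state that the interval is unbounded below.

left endpoint -1.9259.

Set f=λy, z=hλ:
  k1=λy_n ⇒ h·k1=z·y_n;  k2=λ(1+3/4z)y_n ⇒ h·k2=z(1+3/4z)y_n
  y_{n+1}/y_n = 1 + 4/13z + 9/13z(1+3/4z) = 1 + z + 27/52z²
  so R(z) = 1 + z + 27/52z².

Boundary: |R(x)|=1, x<0.
x=-0.64: |R|=0.5727
R=1: x+27/52x²=0 ⇒ x=−52/27=-1.9259; min R=1−1/(4·27/52)=0.5185>−1
Confirm numerically:
  x=-1.704: |R|=0.80365 <1
  x=-1.282: |R|=0.57137 <1
  x=-0.807: |R|=0.53115 <1
  x=-2.355: |R|=1.52467 >1
  x=-2.160: |R|=1.26252 >1
  x=-2.088: |R|=1.17571 >1
Interval (-1.9259, 0).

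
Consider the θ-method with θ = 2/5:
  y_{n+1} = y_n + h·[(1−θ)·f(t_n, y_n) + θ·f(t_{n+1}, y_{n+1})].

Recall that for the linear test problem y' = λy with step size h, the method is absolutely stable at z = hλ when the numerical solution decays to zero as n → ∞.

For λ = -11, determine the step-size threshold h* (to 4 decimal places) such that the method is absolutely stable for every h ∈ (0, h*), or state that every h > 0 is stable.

(-10.0000,0); λ=-11 ⇒ h* = (10)/11 = 0.9091.

Set f=λy, z=hλ:
  y_{n+1} = y_n + z·[3/5·y_n + 2/5·y_{n+1}] ⇒ (1 − 2/5z)y_{n+1} = (1 + 3/5z)y_n
  R(z) = (1 + 3/5z)/(1 − 2/5z).

Boundary: |R(x)|=1, x<0.
x=-1.41: |R|=0.0985
R=−1: 1+3/5x = −1+2/5x ⇒ -1/5x=2 ⇒ x=2/(-1/5)=-10.0000
Confirm numerically:
  x=-9.804: |R|=0.99204 <1
  x=-8.888: |R|=0.95118 <1
  x=-4.561: |R|=0.61486 <1
  x=-4.476: |R|=0.60407 <1
  x=-10.284: |R|=1.01111 >1
  x=-10.086: |R|=1.00342 >1
So |R|<1 on (-10.0000, 0).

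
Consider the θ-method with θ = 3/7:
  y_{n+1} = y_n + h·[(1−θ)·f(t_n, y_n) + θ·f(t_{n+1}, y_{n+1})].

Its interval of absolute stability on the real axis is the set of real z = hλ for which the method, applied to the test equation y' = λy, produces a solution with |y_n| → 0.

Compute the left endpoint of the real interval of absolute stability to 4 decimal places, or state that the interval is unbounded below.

left endpoint -14.0000.

Test eqn y'=λy, z=hλ:
  y_{n+1} = y_n + z·[4/7·y_n + 3/7·y_{n+1}] ⇒ (1 − 3/7z)y_{n+1} = (1 + 4/7z)y_n
  R(z) = (1 + 4/7z)/(1 − 3/7z).

Solve |R(x)|<1 on ℝ⁻.
x=-0.38: |R|=0.6732
R=−1: 1+4/7x = −1+3/7x ⇒ -1/7x=2 ⇒ x=2/(-1/7)=-14.0000
Confirm numerically:
  x=-12.927: |R|=0.97656 <1
  x=-12.417: |R|=0.96423 <1
  x=-10.527: |R|=0.90998 <1
  x=-8.203: |R|=0.81660 <1
  x=-14.589: |R|=1.01160 >1
  x=-14.530: |R|=1.01048 >1
  x=-14.032: |R|=1.00065 >1
Interval (-14.0000, 0).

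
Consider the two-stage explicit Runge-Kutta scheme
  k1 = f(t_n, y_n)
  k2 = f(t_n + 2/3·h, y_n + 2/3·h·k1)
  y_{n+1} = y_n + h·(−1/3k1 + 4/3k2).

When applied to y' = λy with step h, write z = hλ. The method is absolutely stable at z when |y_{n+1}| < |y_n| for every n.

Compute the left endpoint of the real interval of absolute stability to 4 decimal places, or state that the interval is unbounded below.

On y'=λy, z=hλ:
  k1=λy_n ⇒ h·k1=z·y_n;  k2=λ(1+2/3z)y_n ⇒ h·k2=z(1+2/3z)y_n
  y_{n+1}/y_n = 1 − 1/3z + 4/3z(1+2/3z) = 1 + z + 8/9z²
  so R(z) = 1 + z + 8/9z².

Solve |R(x)|<1 on ℝ⁻.
x=-1.19: |R|=1.0688
R=1: x+8/9x²=0 ⇒ x=−9/8=-1.1250; min R=1−1/(4·8/9)=0.7188>−1
Confirm numerically:
  x=-0.971: |R|=0.86708 <1
  x=-0.746: |R|=0.74868 <1
  x=-0.571: |R|=0.71881 <1
  x=-0.533: |R|=0.71952 <1
  x=-1.458: |R|=1.43157 >1
  x=-1.455: |R|=1.42680 >1
  x=-1.151: |R|=1.02660 >1
Stable set (-1.1250, 0).

z* = -1.1250.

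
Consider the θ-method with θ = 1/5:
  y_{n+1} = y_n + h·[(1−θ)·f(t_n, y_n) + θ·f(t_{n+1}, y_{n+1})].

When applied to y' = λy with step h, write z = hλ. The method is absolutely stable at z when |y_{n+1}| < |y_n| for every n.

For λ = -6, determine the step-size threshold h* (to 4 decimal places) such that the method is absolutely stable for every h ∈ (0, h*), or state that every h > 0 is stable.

(-3.3333,0); λ=-6 ⇒ h* = (10/3)/6 = 0.5556.

On y'=λy, z=hλ:
  y_{n+1} = y_n + z·[4/5·y_n + 1/5·y_{n+1}] ⇒ (1 − 1/5z)y_{n+1} = (1 + 4/5z)y_n
  Hence R(z) = (1 + 4/5z)/(1 − 1/5z).

Find x<0 with |R(x)|<1.
x=-1.4: |R|=0.0937
R=−1: 1+4/5x = −1+1/5x ⇒ -3/5x=2 ⇒ x=2/(-3/5)=-3.3333
Confirm numerically:
  x=-2.876: |R|=0.82580 <1
  x=-2.374: |R|=0.60971 <1
  x=-2.025: |R|=0.44128 <1
  x=-1.647: |R|=0.23890 <1
  x=-3.748: |R|=1.14220 >1
  x=-3.512: |R|=1.06297 >1
Interval (-3.3333, 0).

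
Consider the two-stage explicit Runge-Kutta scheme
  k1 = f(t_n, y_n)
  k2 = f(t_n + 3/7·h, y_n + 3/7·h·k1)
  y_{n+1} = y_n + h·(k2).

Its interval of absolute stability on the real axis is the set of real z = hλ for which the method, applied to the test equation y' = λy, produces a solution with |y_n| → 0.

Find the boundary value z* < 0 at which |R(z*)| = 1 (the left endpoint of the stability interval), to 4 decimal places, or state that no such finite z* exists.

Test eqn y'=λy, z=hλ:
  k1=λy_n ⇒ h·k1=z·y_n;  k2=λ(1+3/7z)y_n ⇒ h·k2=z(1+3/7z)y_n
  y_{n+1}/y_n = 1 + z(1+3/7z) = 1 + z + 3/7z²
  ⇒ R(z) = 1 + z + 3/7z².

Need |R(x)|<1, x<0.
x=-1.26: |R|=0.4204
R=1: x+3/7x²=0 ⇒ x=−7/3=-2.3333; min R=1−1/(4·3/7)=0.4167>−1
Confirm numerically:
  x=-2.067: |R|=0.76407 <1
  x=-1.869: |R|=0.62807 <1
  x=-1.383: |R|=0.43672 <1
  x=-2.473: |R|=1.14803 >1
  x=-2.396: |R|=1.06435 >1
Stable set (-2.3333, 0).

z* = -2.3333.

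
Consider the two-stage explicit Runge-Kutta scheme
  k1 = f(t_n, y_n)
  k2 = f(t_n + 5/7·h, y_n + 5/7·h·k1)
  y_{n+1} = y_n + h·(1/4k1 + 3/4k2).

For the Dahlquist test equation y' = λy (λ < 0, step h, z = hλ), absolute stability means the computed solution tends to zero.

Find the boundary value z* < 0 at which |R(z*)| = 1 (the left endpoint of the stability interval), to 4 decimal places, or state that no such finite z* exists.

With y'=λy (z=hλ):
  k1=λy_n ⇒ h·k1=z·y_n;  k2=λ(1+5/7z)y_n ⇒ h·k2=z(1+5/7z)y_n
  y_{n+1}/y_n = 1 + 1/4z + 3/4z(1+5/7z) = 1 + z + 15/28z²
  ⇒ R(z) = 1 + z + 15/28z².

Boundary: |R(x)|=1, x<0.
x=-0.55: |R|=0.6121
R=1: x+15/28x²=0 ⇒ x=−28/15=-1.8667; min R=1−1/(4·15/28)=0.5333>−1
Confirm numerically:
  x=-1.368: |R|=0.63455 <1
  x=-1.138: |R|=0.55577 <1
  x=-0.984: |R|=0.53471 <1
  x=-0.814: |R|=0.54096 <1
  x=-2.435: |R|=1.74137 >1
  x=-2.074: |R|=1.23036 >1
Interval (-1.8667, 0).

left endpoint -1.8667.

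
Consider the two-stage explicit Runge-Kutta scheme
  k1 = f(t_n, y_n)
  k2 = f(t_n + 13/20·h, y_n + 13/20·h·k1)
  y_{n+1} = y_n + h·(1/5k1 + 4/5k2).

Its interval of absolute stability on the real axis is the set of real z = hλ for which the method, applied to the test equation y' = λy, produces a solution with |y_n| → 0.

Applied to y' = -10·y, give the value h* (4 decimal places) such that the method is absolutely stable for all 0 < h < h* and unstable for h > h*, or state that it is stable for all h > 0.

(-1.9231,0); λ=-10 ⇒ h* = (25/13)/10 = 0.1923.

On y'=λy, z=hλ:
  k1=λy_n ⇒ h·k1=z·y_n;  k2=λ(1+13/20z)y_n ⇒ h·k2=z(1+13/20z)y_n
  y_{n+1}/y_n = 1 + 1/5z + 4/5z(1+13/20z) = 1 + z + 13/25z²
  R(z) = 1 + z + 13/25z².

Find x<0 with |R(x)|<1.
x=-0.65: |R|=0.5697
R=1: x+13/25x²=0 ⇒ x=−25/13=-1.9231; min R=1−1/(4·13/25)=0.5192>−1
Confirm numerically:
  x=-1.380: |R|=0.61029 <1
  x=-1.263: |R|=0.56649 <1
  x=-1.082: |R|=0.52678 <1
  x=-2.113: |R|=1.20868 >1
  x=-1.952: |R|=1.02936 >1
Interval (-1.9231, 0).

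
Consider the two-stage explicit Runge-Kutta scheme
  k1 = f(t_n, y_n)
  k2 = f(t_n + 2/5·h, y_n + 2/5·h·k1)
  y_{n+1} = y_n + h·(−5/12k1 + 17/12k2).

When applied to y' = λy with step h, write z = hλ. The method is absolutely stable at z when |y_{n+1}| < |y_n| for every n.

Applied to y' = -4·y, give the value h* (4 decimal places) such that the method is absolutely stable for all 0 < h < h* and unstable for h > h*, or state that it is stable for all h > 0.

With y'=λy (z=hλ):
  k1=λy_n ⇒ h·k1=z·y_n;  k2=λ(1+2/5z)y_n ⇒ h·k2=z(1+2/5z)y_n
  y_{n+1}/y_n = 1 − 5/12z + 17/12z(1+2/5z) = 1 + z + 17/30z²
  ⇒ R(z) = 1 + z + 17/30z².

Need |R(x)|<1, x<0.
x=-1.58: |R|=0.8346
R=1: x+17/30x²=0 ⇒ x=−30/17=-1.7647; min R=1−1/(4·17/30)=0.5588>−1
Confirm numerically:
  x=-1.714: |R|=0.95075 <1
  x=-1.697: |R|=0.93489 <1
  x=-1.182: |R|=0.60970 <1
  x=-2.224: |R|=1.57883 >1
  x=-2.159: |R|=1.48239 >1
  x=-2.128: |R|=1.43808 >1
So |R|<1 on (-1.7647, 0).

(-1.7647,0); λ=-4 ⇒ h* = (30/17)/4 = 0.4412.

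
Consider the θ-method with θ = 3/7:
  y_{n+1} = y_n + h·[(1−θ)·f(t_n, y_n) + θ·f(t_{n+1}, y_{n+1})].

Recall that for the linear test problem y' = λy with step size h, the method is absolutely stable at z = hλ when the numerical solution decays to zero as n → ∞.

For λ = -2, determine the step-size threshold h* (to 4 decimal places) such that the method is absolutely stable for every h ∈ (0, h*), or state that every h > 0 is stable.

(-14.0000,0); λ=-2 ⇒ h* = (14)/2 = 7.0000.

Test eqn y'=λy, z=hλ:
  y_{n+1} = y_n + z·[4/7·y_n + 3/7·y_{n+1}] ⇒ (1 − 3/7z)y_{n+1} = (1 + 4/7z)y_n
  so R(z) = (1 + 4/7z)/(1 − 3/7z).

Solve |R(x)|<1 on ℝ⁻.
x=-0.97: |R|=0.3148
R=−1: 1+4/7x = −1+3/7x ⇒ -1/7x=2 ⇒ x=2/(-1/7)=-14.0000
Confirm numerically:
  x=-8.208: |R|=0.81685 <1
  x=-7.596: |R|=0.78501 <1
  x=-7.064: |R|=0.75397 <1
  x=-14.396: |R|=1.00789 >1
  x=-14.343: |R|=1.00686 >1
  x=-14.118: |R|=1.00239 >1
Stable set (-14.0000, 0).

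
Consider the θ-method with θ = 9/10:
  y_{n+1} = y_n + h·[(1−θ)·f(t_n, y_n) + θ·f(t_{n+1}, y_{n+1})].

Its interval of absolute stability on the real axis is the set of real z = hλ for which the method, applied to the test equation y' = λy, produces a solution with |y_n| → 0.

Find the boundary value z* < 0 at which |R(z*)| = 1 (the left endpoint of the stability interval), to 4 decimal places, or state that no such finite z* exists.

interval (−∞, 0).

Test eqn y'=λy, z=hλ:
  y_{n+1} = y_n + z·[1/10·y_n + 9/10·y_{n+1}] ⇒ (1 − 9/10z)y_{n+1} = (1 + 1/10z)y_n
  ⇒ R(z) = (1 + 1/10z)/(1 − 9/10z).

Need |R(x)|<1, x<0.
x=-1.41: |R|=0.3786
x=-2: |R|=0.2857
x=-10: |R|=0.0000
x=-100: |R|=0.0989
θ=9/10≥1/2 ⇒ |1+1/10x|<|1−9/10x| ∀x<0 ⇒ interval (−∞,0).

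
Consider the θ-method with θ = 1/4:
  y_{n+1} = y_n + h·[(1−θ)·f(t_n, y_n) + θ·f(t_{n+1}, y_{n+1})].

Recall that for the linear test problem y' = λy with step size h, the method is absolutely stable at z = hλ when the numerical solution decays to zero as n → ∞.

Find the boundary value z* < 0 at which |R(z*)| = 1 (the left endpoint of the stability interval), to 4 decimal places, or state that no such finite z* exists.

Set f=λy, z=hλ:
  y_{n+1} = y_n + z·[3/4·y_n + 1/4·y_{n+1}] ⇒ (1 − 1/4z)y_{n+1} = (1 + 3/4z)y_n
  so R(z) = (1 + 3/4z)/(1 − 1/4z).

Find x<0 with |R(x)|<1.
x=-0.88: |R|=0.2787
R=−1: 1+3/4x = −1+1/4x ⇒ -1/2x=2 ⇒ x=2/(-1/2)=-4.0000
Confirm numerically:
  x=-2.749: |R|=0.62928 <1
  x=-2.518: |R|=0.54526 <1
  x=-2.440: |R|=0.51553 <1
  x=-1.818: |R|=0.24991 <1
  x=-4.502: |R|=1.11809 >1
  x=-4.431: |R|=1.10224 >1
  x=-4.024: |R|=1.00598 >1
So |R|<1 on (-4.0000, 0).

left endpoint -4.0000.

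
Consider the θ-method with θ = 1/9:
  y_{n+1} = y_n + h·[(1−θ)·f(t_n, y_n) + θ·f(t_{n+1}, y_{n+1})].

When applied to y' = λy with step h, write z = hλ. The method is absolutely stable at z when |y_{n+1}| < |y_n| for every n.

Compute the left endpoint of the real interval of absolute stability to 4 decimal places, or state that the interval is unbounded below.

With y'=λy (z=hλ):
  y_{n+1} = y_n + z·[8/9·y_n + 1/9·y_{n+1}] ⇒ (1 − 1/9z)y_{n+1} = (1 + 8/9z)y_n
  Hence R(z) = (1 + 8/9z)/(1 − 1/9z).

Find x<0 with |R(x)|<1.
x=-1.51: |R|=0.2931
R=−1: 1+8/9x = −1+1/9x ⇒ -7/9x=2 ⇒ x=2/(-7/9)=-2.5714
Confirm numerically:
  x=-2.451: |R|=0.92638 <1
  x=-1.971: |R|=0.61690 <1
  x=-1.885: |R|=0.55857 <1
  x=-1.810: |R|=0.50694 <1
  x=-3.054: |R|=1.28024 >1
  x=-2.749: |R|=1.10580 >1
  x=-2.647: |R|=1.04542 >1
So |R|<1 on (-2.5714, 0).

left endpoint -2.5714.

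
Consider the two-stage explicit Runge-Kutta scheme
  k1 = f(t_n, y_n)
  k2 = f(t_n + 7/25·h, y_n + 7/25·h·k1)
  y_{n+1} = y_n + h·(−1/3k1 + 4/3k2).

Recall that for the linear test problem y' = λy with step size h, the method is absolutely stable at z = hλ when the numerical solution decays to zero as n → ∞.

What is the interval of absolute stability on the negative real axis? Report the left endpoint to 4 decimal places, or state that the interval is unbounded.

Set f=λy, z=hλ:
  k1=λy_n ⇒ h·k1=z·y_n;  k2=λ(1+7/25z)y_n ⇒ h·k2=z(1+7/25z)y_n
  y_{n+1}/y_n = 1 − 1/3z + 4/3z(1+7/25z) = 1 + z + 28/75z²
  ⇒ R(z) = 1 + z + 28/75z².

Boundary: |R(x)|=1, x<0.
x=-0.78: |R|=0.4471
R=1: x+28/75x²=0 ⇒ x=−75/28=-2.6786; min R=1−1/(4·28/75)=0.3304>−1
Confirm numerically:
  x=-2.319: |R|=0.68870 <1
  x=-1.919: |R|=0.45582 <1
  x=-1.802: |R|=0.41029 <1
  x=-3.101: |R|=1.48905 >1
  x=-2.920: |R|=1.26319 >1
Interval (-2.6786, 0).

(-2.6786, 0).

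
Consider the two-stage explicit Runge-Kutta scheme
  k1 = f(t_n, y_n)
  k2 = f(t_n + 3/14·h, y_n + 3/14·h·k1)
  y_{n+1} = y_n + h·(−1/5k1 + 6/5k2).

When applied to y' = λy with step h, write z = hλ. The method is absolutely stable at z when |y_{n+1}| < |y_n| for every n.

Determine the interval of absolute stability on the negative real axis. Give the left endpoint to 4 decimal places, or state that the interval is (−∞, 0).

z∈(-3.8889,0).

On y'=λy, z=hλ:
  k1=λy_n ⇒ h·k1=z·y_n;  k2=λ(1+3/14z)y_n ⇒ h·k2=z(1+3/14z)y_n
  y_{n+1}/y_n = 1 − 1/5z + 6/5z(1+3/14z) = 1 + z + 9/35z²
  ⇒ R(z) = 1 + z + 9/35z².

Solve |R(x)|<1 on ℝ⁻.
x=-1.09: |R|=0.2155
R=1: x+9/35x²=0 ⇒ x=−35/9=-3.8889; min R=1−1/(4·9/35)=0.0278>−1
Confirm numerically:
  x=-3.809: |R|=0.92175 <1
  x=-3.076: |R|=0.35703 <1
  x=-2.012: |R|=0.02895 <1
  x=-4.376: |R|=1.54813 >1
  x=-4.249: |R|=1.39346 >1
Interval (-3.8889, 0).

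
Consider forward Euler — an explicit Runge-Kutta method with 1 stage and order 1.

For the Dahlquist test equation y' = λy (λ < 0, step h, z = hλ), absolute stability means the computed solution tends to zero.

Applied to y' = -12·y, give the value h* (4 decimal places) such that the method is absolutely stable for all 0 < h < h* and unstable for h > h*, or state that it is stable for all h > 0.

(-2.0000,0); λ=-12 ⇒ h* = 0.1667.

Test eqn y'=λy, z=hλ:
  order 1, 1-stage ⇒ R(z)=1+z
  (e.g. R(-1.24)=-0.24000, |R|=0.24000)

Solve |R(x)|<1 on ℝ⁻.
x=-1.24: |R|=0.2400
|R(-1.87)|=0.8700 |R(-1.54)|=0.5400 |R(-1.14)|=0.1400
Bisect:
  x_lo=-2.5420 |R|=1.5420  x_hi=-0.2936 |R|=0.7064
  mid=-1.41781 |R|=0.41781 →hi
  mid=-1.97990 |R|=0.97990 →hi
  mid=-2.26094 |R|=1.26094 →lo
  mid=-2.12042 |R|=1.12042 →lo
  mid=-2.05016 |R|=1.05016 →lo
  mid=-2.01503 |R|=1.01503 →lo
  mid=-1.99746 |R|=0.99746 →hi
  mid=-2.00624 |R|=1.00624 →lo
  ...
  [-2.00007,-1.99993] ⇒ x*=-2.0000
So |R|<1 on (-2.0000, 0).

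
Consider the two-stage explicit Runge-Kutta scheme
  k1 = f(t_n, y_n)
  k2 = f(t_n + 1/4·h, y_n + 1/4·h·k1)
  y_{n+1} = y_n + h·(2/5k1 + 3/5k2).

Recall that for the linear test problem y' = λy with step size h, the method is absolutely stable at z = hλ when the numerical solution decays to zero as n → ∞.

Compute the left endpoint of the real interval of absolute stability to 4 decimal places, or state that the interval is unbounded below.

left endpoint -6.6667.

Set f=λy, z=hλ:
  k1=λy_n ⇒ h·k1=z·y_n;  k2=λ(1+1/4z)y_n ⇒ h·k2=z(1+1/4z)y_n
  y_{n+1}/y_n = 1 + 2/5z + 3/5z(1+1/4z) = 1 + z + 3/20z²
  so R(z) = 1 + z + 3/20z².

Solve |R(x)|<1 on ℝ⁻.
x=-1.21: |R|=0.0096
R=1: x+3/20x²=0 ⇒ x=−20/3=-6.6667; min R=1−1/(4·3/20)=-0.6667>−1
Confirm numerically:
  x=-5.450: |R|=0.00538 <1
  x=-3.874: |R|=0.62282 <1
  x=-2.933: |R|=0.64263 <1
  x=-7.179: |R|=1.55171 >1
  x=-7.004: |R|=1.35440 >1
  x=-6.977: |R|=1.32478 >1
Stable set (-6.6667, 0).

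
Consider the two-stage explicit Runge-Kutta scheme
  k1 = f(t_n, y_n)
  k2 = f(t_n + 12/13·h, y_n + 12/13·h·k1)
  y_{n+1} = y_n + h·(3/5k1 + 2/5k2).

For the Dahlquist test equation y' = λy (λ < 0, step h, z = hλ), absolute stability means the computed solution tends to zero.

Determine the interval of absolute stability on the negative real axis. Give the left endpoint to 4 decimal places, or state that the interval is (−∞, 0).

z∈(-2.7083,0).

Set f=λy, z=hλ:
  k1=λy_n ⇒ h·k1=z·y_n;  k2=λ(1+12/13z)y_n ⇒ h·k2=z(1+12/13z)y_n
  y_{n+1}/y_n = 1 + 3/5z + 2/5z(1+12/13z) = 1 + z + 24/65z²
  Hence R(z) = 1 + z + 24/65z².

Need |R(x)|<1, x<0.
x=-0.52: |R|=0.5798
R=1: x+24/65x²=0 ⇒ x=−65/24=-2.7083; min R=1−1/(4·24/65)=0.3229>−1
Confirm numerically:
  x=-2.674: |R|=0.96610 <1
  x=-2.553: |R|=0.85358 <1
  x=-2.495: |R|=0.80347 <1
  x=-1.114: |R|=0.34421 <1
  x=-3.301: |R|=1.72236 >1
  x=-3.136: |R|=1.49520 >1
  x=-3.090: |R|=1.43545 >1
Stable set (-2.7083, 0).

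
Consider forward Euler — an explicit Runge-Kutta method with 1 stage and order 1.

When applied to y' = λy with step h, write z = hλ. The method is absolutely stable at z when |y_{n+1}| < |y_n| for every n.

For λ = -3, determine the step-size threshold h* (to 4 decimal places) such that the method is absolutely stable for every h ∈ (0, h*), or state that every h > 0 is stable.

(-2.0000,0); λ=-3 ⇒ h* = 0.6667.

Set f=λy, z=hλ:
  order 1, 1-stage ⇒ R(z)=1+z
  (e.g. R(-0.98)=0.02000, |R|=0.02000)

Solve |R(x)|<1 on ℝ⁻.
x=-0.98: |R|=0.0200
|R(-1.9)|=0.9000 |R(-1.19)|=0.1900 |R(-1.11)|=0.1100
Bisect:
  x_lo=-2.4339 |R|=1.4339  x_hi=-0.1347 |R|=0.8653
  mid=-1.28430 |R|=0.28430 →hi
  mid=-1.85909 |R|=0.85909 →hi
  mid=-2.14649 |R|=1.14649 →lo
  mid=-2.00279 |R|=1.00279 →lo
  mid=-1.93094 |R|=0.93094 →hi
  mid=-1.96687 |R|=0.96687 →hi
  mid=-1.98483 |R|=0.98483 →hi
  mid=-1.99381 |R|=0.99381 →hi
  mid=-1.99830 |R|=0.99830 →hi
  mid=-2.00054 |R|=1.00054 →lo
  ...
  [-2.00012,-1.99998] ⇒ x*=-2.0000
Interval (-2.0000, 0).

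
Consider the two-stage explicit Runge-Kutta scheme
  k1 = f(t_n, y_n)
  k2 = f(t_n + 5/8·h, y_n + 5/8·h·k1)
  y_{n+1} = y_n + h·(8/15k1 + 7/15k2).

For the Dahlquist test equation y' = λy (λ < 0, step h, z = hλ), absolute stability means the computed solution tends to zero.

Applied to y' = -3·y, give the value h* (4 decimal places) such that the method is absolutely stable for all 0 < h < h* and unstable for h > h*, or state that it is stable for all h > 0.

Set f=λy, z=hλ:
  k1=λy_n ⇒ h·k1=z·y_n;  k2=λ(1+5/8z)y_n ⇒ h·k2=z(1+5/8z)y_n
  y_{n+1}/y_n = 1 + 8/15z + 7/15z(1+5/8z) = 1 + z + 7/24z²
  so R(z) = 1 + z + 7/24z².

Boundary: |R(x)|=1, x<0.
x=-0.66: |R|=0.4670
R=1: x+7/24x²=0 ⇒ x=−24/7=-3.4286; min R=1−1/(4·7/24)=0.1429>−1
Confirm numerically:
  x=-2.626: |R|=0.38530 <1
  x=-2.465: |R|=0.30723 <1
  x=-2.045: |R|=0.17476 <1
  x=-4.003: |R|=1.67067 >1
  x=-3.838: |R|=1.45832 >1
  x=-3.775: |R|=1.38143 >1
Interval (-3.4286, 0).

(-3.4286,0); λ=-3 ⇒ h* = (24/7)/3 = 1.1429.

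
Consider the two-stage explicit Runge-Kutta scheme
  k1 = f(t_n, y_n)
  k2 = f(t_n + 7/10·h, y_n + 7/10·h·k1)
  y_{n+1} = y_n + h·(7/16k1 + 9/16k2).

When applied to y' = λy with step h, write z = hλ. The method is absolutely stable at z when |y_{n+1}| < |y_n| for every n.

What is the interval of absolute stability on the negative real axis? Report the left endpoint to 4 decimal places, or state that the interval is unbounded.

z∈(-2.5397,0).

Test eqn y'=λy, z=hλ:
  k1=λy_n ⇒ h·k1=z·y_n;  k2=λ(1+7/10z)y_n ⇒ h·k2=z(1+7/10z)y_n
  y_{n+1}/y_n = 1 + 7/16z + 9/16z(1+7/10z) = 1 + z + 63/160z²
  R(z) = 1 + z + 63/160z².

Solve |R(x)|<1 on ℝ⁻.
x=-1.15: |R|=0.3707
R=1: x+63/160x²=0 ⇒ x=−160/63=-2.5397; min R=1−1/(4·63/160)=0.3651>−1
Confirm numerically:
  x=-2.343: |R|=0.81855 <1
  x=-2.123: |R|=0.65168 <1
  x=-2.003: |R|=0.57673 <1
  x=-3.129: |R|=1.72606 >1
  x=-3.008: |R|=1.55468 >1
Interval (-2.5397, 0).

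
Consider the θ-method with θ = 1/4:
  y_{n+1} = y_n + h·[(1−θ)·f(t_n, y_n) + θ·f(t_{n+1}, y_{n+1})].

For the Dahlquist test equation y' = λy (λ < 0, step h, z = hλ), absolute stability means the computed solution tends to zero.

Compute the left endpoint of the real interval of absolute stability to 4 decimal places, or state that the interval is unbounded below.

Set f=λy, z=hλ:
  y_{n+1} = y_n + z·[3/4·y_n + 1/4·y_{n+1}] ⇒ (1 − 1/4z)y_{n+1} = (1 + 3/4z)y_n
  ⇒ R(z) = (1 + 3/4z)/(1 − 1/4z).

Find x<0 with |R(x)|<1.
x=-0.59: |R|=0.4858
R=−1: 1+3/4x = −1+1/4x ⇒ -1/2x=2 ⇒ x=2/(-1/2)=-4.0000
Confirm numerically:
  x=-3.641: |R|=0.90603 <1
  x=-3.389: |R|=0.83462 <1
  x=-2.624: |R|=0.58454 <1
  x=-2.298: |R|=0.45951 <1
  x=-4.476: |R|=1.11232 >1
  x=-4.152: |R|=1.03729 >1
Interval (-4.0000, 0).

left endpoint -4.0000.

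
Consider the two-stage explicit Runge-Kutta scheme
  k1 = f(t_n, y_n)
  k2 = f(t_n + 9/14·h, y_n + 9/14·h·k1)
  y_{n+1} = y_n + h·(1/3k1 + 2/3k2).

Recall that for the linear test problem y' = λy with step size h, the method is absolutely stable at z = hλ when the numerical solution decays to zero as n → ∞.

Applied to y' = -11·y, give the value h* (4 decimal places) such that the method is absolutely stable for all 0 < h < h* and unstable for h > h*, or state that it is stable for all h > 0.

(-2.3333,0); λ=-11 ⇒ h* = (7/3)/11 = 0.2121.

On y'=λy, z=hλ:
  k1=λy_n ⇒ h·k1=z·y_n;  k2=λ(1+9/14z)y_n ⇒ h·k2=z(1+9/14z)y_n
  y_{n+1}/y_n = 1 + 1/3z + 2/3z(1+9/14z) = 1 + z + 3/7z²
  ⇒ R(z) = 1 + z + 3/7z².

Solve |R(x)|<1 on ℝ⁻.
x=-0.42: |R|=0.6556
R=1: x+3/7x²=0 ⇒ x=−7/3=-2.3333; min R=1−1/(4·3/7)=0.4167>−1
Confirm numerically:
  x=-1.990: |R|=0.70719 <1
  x=-1.541: |R|=0.47672 <1
  x=-1.057: |R|=0.42182 <1
  x=-0.955: |R|=0.43587 <1
  x=-2.441: |R|=1.11263 >1
  x=-2.361: |R|=1.02799 >1
Interval (-2.3333, 0).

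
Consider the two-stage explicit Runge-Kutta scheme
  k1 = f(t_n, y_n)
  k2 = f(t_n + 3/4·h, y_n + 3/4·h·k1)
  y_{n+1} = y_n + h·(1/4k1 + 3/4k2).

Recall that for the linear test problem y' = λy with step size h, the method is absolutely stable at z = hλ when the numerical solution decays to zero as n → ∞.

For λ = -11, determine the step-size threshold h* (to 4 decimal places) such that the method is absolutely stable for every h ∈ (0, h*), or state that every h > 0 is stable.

(-1.7778,0); λ=-11 ⇒ h* = (16/9)/11 = 0.1616.

Set f=λy, z=hλ:
  k1=λy_n ⇒ h·k1=z·y_n;  k2=λ(1+3/4z)y_n ⇒ h·k2=z(1+3/4z)y_n
  y_{n+1}/y_n = 1 + 1/4z + 3/4z(1+3/4z) = 1 + z + 9/16z²
  ⇒ R(z) = 1 + z + 9/16z².

Solve |R(x)|<1 on ℝ⁻.
x=-1.41: |R|=0.7083
R=1: x+9/16x²=0 ⇒ x=−16/9=-1.7778; min R=1−1/(4·9/16)=0.5556>−1
Confirm numerically:
  x=-1.645: |R|=0.87714 <1
  x=-1.623: |R|=0.85870 <1
  x=-1.045: |R|=0.56926 <1
  x=-0.937: |R|=0.55686 <1
  x=-2.277: |R|=1.63941 >1
  x=-2.153: |R|=1.45442 >1
  x=-1.935: |R|=1.17113 >1
So |R|<1 on (-1.7778, 0).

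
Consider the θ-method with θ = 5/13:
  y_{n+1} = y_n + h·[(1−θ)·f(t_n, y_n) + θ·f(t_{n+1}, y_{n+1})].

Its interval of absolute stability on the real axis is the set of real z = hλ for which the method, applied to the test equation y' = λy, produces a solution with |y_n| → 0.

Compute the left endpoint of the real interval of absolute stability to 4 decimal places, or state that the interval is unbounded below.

z* = -8.6667.

Test eqn y'=λy, z=hλ:
  y_{n+1} = y_n + z·[8/13·y_n + 5/13·y_{n+1}] ⇒ (1 − 5/13z)y_{n+1} = (1 + 8/13z)y_n
  ⇒ R(z) = (1 + 8/13z)/(1 − 5/13z).

Need |R(x)|<1, x<0.
x=-1.01: |R|=0.2726
R=−1: 1+8/13x = −1+5/13x ⇒ -3/13x=2 ⇒ x=2/(-3/13)=-8.6667
Confirm numerically:
  x=-7.116: |R|=0.90424 <1
  x=-6.238: |R|=0.83512 <1
  x=-5.577: |R|=0.77329 <1
  x=-3.967: |R|=0.57061 <1
  x=-9.265: |R|=1.03026 >1
  x=-9.222: |R|=1.02818 >1
Interval (-8.6667, 0).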